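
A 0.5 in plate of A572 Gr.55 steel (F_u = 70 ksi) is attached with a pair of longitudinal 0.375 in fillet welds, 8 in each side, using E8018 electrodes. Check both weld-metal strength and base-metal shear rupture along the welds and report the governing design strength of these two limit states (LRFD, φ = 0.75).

φR_n ≈ 153 kip (weld metal governs)

E80XX → F_EXX = 80 ksi.
t_e = 0.707 × 0.375 = 0.2651 in; L = 16 in.
Weld metal: φR_n = 0.75 × 0.6 × 80 × 0.2651 × 16 = 152.7 kip.
Base metal (shear rupture): φR_n = 0.75 × 0.6 × 70 × 0.5 × 16 = 252 kip.
Governing: weld metal.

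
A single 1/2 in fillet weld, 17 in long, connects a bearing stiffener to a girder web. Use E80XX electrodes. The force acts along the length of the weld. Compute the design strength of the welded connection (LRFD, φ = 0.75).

φR_n ≈ 216 kips

E80XX → F_EXX = 80 ksi.
Effective throat t_e = 0.707 × 0.5 = 0.3535 in.
Total length L = 17 in; A_we = 0.3535 × 17 = 6.01 in².
F_nw = 0.6 F_EXX = 0.6 × 80 = 48 ksi.
φR_n = 0.75 × 48 × 6.01 = 216.3 kips.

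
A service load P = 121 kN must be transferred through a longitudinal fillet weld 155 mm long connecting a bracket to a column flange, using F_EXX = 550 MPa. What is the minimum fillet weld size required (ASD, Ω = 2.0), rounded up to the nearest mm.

Total weld length L = 155 mm.
Required throat t_e = P × Ω / (0.6 F_EXX × L) = 121 × 2.0 / (0.6 × 550 × 155 × 10⁻³) = 4.731 mm.
Required leg w = t_e / 0.707 = 6.692 mm → use 7 mm.

w = 7 mm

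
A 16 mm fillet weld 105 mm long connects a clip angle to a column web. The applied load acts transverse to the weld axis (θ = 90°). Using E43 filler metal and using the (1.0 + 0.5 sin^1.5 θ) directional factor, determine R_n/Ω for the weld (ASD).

E43XX → F_EXX = 430 MPa.
t_e = 0.707 × 16 = 11.31 mm; A_we = 11.31 × 105 = 1188 mm².
Directional factor: 1.0 + 0.5 sin^1.5(90°) = 1.5.
F_nw = 0.6 × 430 × 1.5 = 387 MPa.
R_n/Ω = (387 × 1188) / 2.0 × 10⁻³ = 229.8 kN.

R_n/Ω ≈ 230 kN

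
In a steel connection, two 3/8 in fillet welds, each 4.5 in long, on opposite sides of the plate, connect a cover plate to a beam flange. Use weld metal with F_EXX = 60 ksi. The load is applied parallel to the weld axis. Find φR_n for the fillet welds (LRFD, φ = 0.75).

φR_n ≈ 64.4 kip

Effective throat t_e = 0.707 × 0.375 = 0.2651 in.
Total length L = 9 in; A_we = 0.2651 × 9 = 2.386 in².
F_nw = 0.6 F_EXX = 0.6 × 60 = 36 ksi.
φR_n = 0.75 × 36 × 2.386 = 64.43 kip.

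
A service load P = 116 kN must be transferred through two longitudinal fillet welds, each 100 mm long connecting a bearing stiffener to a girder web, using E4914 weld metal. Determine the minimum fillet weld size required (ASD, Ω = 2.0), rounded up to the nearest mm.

w = 6 mm

E49XX → F_EXX = 490 MPa.
Total weld length L = 200 mm.
Required throat t_e = P × Ω / (0.6 F_EXX × L) = 116 × 2.0 / (0.6 × 490 × 200 × 10⁻³) = 3.946 mm.
Required leg w = t_e / 0.707 = 5.581 mm → use 6 mm.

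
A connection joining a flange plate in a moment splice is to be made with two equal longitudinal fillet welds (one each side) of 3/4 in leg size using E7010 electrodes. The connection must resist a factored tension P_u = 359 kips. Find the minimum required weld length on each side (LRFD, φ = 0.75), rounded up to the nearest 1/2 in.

L = 11 in on each side

E70XX → F_EXX = 70 ksi.
Throat t_e = 0.707 × 0.75 = 0.5302 in.
φr_n = 0.75 × 0.6 × 70 × 0.5302 = 16.7 kips/in.
L_req = P_u / φr_n = 359 / 16.7 = 21.49 in total.
Per side: 21.49 / 2 = 10.75 in.
Round up → use L = 11 in on each side.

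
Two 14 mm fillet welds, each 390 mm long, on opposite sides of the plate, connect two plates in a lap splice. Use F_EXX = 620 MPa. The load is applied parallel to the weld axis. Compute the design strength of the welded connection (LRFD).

Effective throat t_e = 0.707 × 14 = 9.898 mm.
Total length L = 780 mm; A_we = 9.898 × 780 = 7720 mm².
F_nw = 0.6 F_EXX = 0.6 × 620 = 372 MPa.
φR_n = 0.75 × 372 × 7720 × 10⁻³ = 2154 kN.

φR_n ≈ 2150 kN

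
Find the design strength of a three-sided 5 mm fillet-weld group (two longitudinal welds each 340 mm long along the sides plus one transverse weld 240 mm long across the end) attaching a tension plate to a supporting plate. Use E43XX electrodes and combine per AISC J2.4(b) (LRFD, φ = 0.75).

E43XX → F_EXX = 430 MPa.
t_e = 0.707 × 5 = 3.535 mm.
R_nwl = 0.6 × 430 × 3.535 × 680 × 10⁻³ = 620.2 kN (longitudinal, 2 welds).
R_nwt = 0.6 × 430 × 3.535 × 240 × 10⁻³ = 218.9 kN (transverse, base value).
(i) R_nwl + R_nwt = 839.1 kN; (ii) 0.85 R_nwl + 1.5 R_nwt = 855.5 kN.
R_n = max = 855.5 kN [governs: (ii)]; φR_n = 641.6 kN.

φR_n ≈ 642 kN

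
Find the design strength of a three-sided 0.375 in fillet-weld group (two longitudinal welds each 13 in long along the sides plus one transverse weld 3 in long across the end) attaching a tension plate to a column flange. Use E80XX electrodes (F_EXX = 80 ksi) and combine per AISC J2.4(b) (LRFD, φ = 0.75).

φR_n ≈ 277 kip

t_e = 0.707 × 0.375 = 0.2651 in.
R_nwl = 0.6 × 80 × 0.2651 × 26 = 330.9 kip (longitudinal, 2 welds).
R_nwt = 0.6 × 80 × 0.2651 × 3 = 38.18 kip (transverse, base value).
(i) R_nwl + R_nwt = 369.1 kip; (ii) 0.85 R_nwl + 1.5 R_nwt = 338.5 kip.
R_n = max = 369.1 kip [governs: (i)]; φR_n = 276.8 kip.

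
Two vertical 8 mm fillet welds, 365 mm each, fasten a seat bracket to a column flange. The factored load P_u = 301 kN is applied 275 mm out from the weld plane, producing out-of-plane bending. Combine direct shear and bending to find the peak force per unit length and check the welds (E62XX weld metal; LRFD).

f_max ≈ 1910 N/mm; NOT adequate

E62XX → F_EXX = 620 MPa.
L_w = 2 × 365 = 730 mm; section modulus (unit throat) S = 2 × L²/6 = 44410 mm².
Direct shear f_v = P/L_w = 301×10³/730 = 412.3 N/mm.
Moment M = P × e = 301×10³ × 275 = 82775000 N·mm; bending f_b = M/S = 1864 N/mm.
f_max = √(f_v² + f_b²) = √(412.3² + 1864²) = 1909 N/mm.
φr_n = 0.75 × 0.6 × 620 × (0.707 × 8) = 1578 N/mm → NOT adequate.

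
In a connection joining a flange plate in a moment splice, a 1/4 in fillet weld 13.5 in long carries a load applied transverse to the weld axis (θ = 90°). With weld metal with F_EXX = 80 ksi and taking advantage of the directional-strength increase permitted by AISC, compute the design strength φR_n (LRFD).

φR_n ≈ 129 kip

t_e = 0.707 × 0.25 = 0.1767 in; A_we = 0.1767 × 13.5 = 2.386 in².
Directional factor: 1.0 + 0.5 sin^1.5(90°) = 1.5.
F_nw = 0.6 × 80 × 1.5 = 72 ksi.
φR_n = 0.75 × 72 × 2.386 = 128.9 kip.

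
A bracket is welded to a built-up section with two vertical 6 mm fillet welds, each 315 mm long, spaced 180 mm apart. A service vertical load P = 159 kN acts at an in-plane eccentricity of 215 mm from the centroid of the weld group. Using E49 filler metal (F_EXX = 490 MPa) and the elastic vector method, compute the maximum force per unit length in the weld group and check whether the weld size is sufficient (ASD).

f_max ≈ 759 N/mm; NOT adequate

Total weld length L_w = 630 mm. Treat welds as unit-width lines.
Polar moment about centroid: J = 2[d³/12 + d(b/2)²] = 2[315³/12 + 315×90²] = 10310000 mm³.
Direct shear f_v = P/L_w = 159×10³ / 630 = 252.4 N/mm (vertical).
Torsion M = P·e = 159×10³ × 215 = 34185000 N·mm.
Critical point at (x, y) = (90, 157.5) from centroid. f_tx = M·y/J = 522.1 N/mm; f_ty = M·x/J = 298.3 N/mm.
Resultant f_max = √[f_tx² + (f_v + f_ty)²] = √[522.1² + (252.4 + 298.3)²] = 758.9 N/mm.
Capacity per unit length: r_n/Ω = (1/2.0) × 0.6 × 490 × (0.707 × 6) = 623.6 N/mm.
758.9 > 623.6 → NOT adequate.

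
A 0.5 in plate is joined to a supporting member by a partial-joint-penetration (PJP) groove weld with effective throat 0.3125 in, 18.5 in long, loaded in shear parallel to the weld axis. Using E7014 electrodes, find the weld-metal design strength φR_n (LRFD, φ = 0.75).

E70XX → F_EXX = 70 ksi.
Effective throat (given) t_e = 0.3125 in.
A_we = 0.3125 × 18.5 = 5.781 in².
F_nw = 0.6 F_EXX = 42 ksi.
φR_n = 0.75 × 42 × 5.781 = 182.1 kip.

φR_n ≈ 182 kip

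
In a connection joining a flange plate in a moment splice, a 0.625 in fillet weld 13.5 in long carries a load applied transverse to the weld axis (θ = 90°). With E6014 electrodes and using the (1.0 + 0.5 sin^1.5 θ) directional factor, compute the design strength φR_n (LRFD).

φR_n ≈ 242 kips

E60XX → F_EXX = 60 ksi.
t_e = 0.707 × 0.625 = 0.4419 in; A_we = 0.4419 × 13.5 = 5.965 in².
Directional factor: 1.0 + 0.5 sin^1.5(90°) = 1.5.
F_nw = 0.6 × 60 × 1.5 = 54 ksi.
φR_n = 0.75 × 54 × 5.965 = 241.6 kips.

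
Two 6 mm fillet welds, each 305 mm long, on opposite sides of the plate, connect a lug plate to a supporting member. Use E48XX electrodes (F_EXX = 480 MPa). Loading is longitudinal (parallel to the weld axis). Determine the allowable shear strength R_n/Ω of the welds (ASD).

R_n/Ω ≈ 373 kN

Effective throat t_e = 0.707 × 6 = 4.242 mm.
Total length L = 610 mm; A_we = 4.242 × 610 = 2588 mm².
F_nw = 0.6 F_EXX = 0.6 × 480 = 288 MPa.
R_n = 288 × 2588 × 10⁻³ = 745.2 kN; R_n/Ω = 745.2/2.0 = 372.6 kN.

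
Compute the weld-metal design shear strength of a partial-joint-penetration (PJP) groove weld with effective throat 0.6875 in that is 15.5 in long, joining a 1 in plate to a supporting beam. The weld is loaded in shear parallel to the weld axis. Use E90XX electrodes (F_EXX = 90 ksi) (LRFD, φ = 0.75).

Effective throat (given) t_e = 0.6875 in.
A_we = 0.6875 × 15.5 = 10.66 in².
F_nw = 0.6 F_EXX = 54 ksi.
φR_n = 0.75 × 54 × 10.66 = 431.6 kips.

φR_n ≈ 432 kips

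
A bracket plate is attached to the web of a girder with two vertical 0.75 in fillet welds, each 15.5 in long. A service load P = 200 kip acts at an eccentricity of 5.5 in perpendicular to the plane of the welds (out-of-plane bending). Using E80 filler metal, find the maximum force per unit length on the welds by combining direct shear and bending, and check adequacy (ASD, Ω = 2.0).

E80XX → F_EXX = 80 ksi.
L_w = 2 × 15.5 = 31 in; section modulus (unit throat) S = 2 × L²/6 = 80.08 in².
Direct shear f_v = P/L_w = 200/31 = 6.452 kip/in.
Moment M = P × e = 200 × 5.5 = 1100 kip·in; bending f_b = M/S = 13.74 kip/in.
f_max = √(f_v² + f_b²) = √(6.452² + 13.74²) = 15.18 kip/in.
r_n/Ω = (1/2.0) × 0.6 × 80 × (0.707 × 0.75) = 12.73 kip/in → NOT adequate.

f_max ≈ 15.2 kip/in; NOT adequate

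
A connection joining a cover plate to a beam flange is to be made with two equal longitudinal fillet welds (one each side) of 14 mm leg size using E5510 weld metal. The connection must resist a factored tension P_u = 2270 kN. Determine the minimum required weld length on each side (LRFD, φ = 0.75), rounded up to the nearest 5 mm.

L = 465 mm on each side

E55XX → F_EXX = 550 MPa.
Throat t_e = 0.707 × 14 = 9.898 mm.
φr_n = 0.75 × 0.6 × 550 × 9.898 × 10⁻³ = 2.45 kN/mm.
L_req = P_u / φr_n = 2270 / 2.45 = 926.6 mm total.
Per side: 926.6 / 2 = 463.3 mm.
Round up → use L = 465 mm on each side.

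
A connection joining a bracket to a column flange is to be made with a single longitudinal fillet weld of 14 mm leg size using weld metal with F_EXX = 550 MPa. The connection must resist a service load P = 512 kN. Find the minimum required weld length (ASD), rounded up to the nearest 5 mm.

Throat t_e = 0.707 × 14 = 9.898 mm.
r_n/Ω = (0.6 × 550 × 9.898) / 2.0 = 1633 N/mm = 1.633 kN/mm.
L_req = P / (r_n/Ω) = 512 / 1.633 = 313.5 mm total.
Round up → use L = 315 mm.

L = 315 mm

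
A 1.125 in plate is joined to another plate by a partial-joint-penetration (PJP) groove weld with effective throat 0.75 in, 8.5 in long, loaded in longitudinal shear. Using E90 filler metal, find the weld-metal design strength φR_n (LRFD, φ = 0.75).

φR_n ≈ 258 kip

E90XX → F_EXX = 90 ksi.
Effective throat (given) t_e = 0.75 in.
A_we = 0.75 × 8.5 = 6.375 in².
F_nw = 0.6 F_EXX = 54 ksi.
φR_n = 0.75 × 54 × 6.375 = 258.2 kip.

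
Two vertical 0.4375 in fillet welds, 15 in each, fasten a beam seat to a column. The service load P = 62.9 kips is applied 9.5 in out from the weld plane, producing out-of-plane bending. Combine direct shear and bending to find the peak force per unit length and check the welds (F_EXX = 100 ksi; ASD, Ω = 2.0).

f_max ≈ 8.24 kip/in; adequate

L_w = 2 × 15 = 30 in; section modulus (unit throat) S = 2 × L²/6 = 75 in².
Direct shear f_v = P/L_w = 62.9/30 = 2.097 kip/in.
Moment M = P × e = 62.9 × 9.5 = 597.55 kip·in; bending f_b = M/S = 7.967 kip/in.
f_max = √(f_v² + f_b²) = √(2.097² + 7.967²) = 8.239 kip/in.
r_n/Ω = (1/2.0) × 0.6 × 100 × (0.707 × 0.4375) = 9.279 kip/in → adequate.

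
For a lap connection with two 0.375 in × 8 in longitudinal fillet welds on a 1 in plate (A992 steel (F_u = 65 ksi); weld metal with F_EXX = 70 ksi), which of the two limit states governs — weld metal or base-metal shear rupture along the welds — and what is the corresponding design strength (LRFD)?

t_e = 0.707 × 0.375 = 0.2651 in; L = 16 in.
Weld metal: φR_n = 0.75 × 0.6 × 70 × 0.2651 × 16 = 133.6 kips.
Base metal (shear rupture): φR_n = 0.75 × 0.6 × 65 × 1 × 16 = 468 kips.
Governing: weld metal.

φR_n ≈ 134 kips (weld metal governs)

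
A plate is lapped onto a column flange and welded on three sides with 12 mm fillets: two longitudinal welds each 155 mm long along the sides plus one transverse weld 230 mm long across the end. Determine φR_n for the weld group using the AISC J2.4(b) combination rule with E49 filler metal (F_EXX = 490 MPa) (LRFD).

φR_n ≈ 1140 kN

t_e = 0.707 × 12 = 8.484 mm.
R_nwl = 0.6 × 490 × 8.484 × 310 × 10⁻³ = 773.2 kN (longitudinal, 2 welds).
R_nwt = 0.6 × 490 × 8.484 × 230 × 10⁻³ = 573.7 kN (transverse, base value).
(i) R_nwl + R_nwt = 1347 kN; (ii) 0.85 R_nwl + 1.5 R_nwt = 1518 kN.
R_n = max = 1518 kN [governs: (ii)]; φR_n = 1138 kN.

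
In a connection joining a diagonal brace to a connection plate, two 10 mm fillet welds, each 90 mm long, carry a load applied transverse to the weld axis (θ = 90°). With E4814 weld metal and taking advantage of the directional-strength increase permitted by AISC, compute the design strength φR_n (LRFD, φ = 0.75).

E48XX → F_EXX = 480 MPa.
t_e = 0.707 × 10 = 7.07 mm; A_we = 7.07 × 180 = 1273 mm².
Directional factor: 1.0 + 0.5 sin^1.5(90°) = 1.5.
F_nw = 0.6 × 480 × 1.5 = 432 MPa.
φR_n = 0.75 × 432 × 1273 × 10⁻³ = 412.3 kN.

φR_n ≈ 412 kN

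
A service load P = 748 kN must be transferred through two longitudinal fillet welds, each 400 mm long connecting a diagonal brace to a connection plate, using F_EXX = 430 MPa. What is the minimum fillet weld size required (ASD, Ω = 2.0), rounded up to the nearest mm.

Total weld length L = 800 mm.
Required throat t_e = P × Ω / (0.6 F_EXX × L) = 748 × 2.0 / (0.6 × 430 × 800 × 10⁻³) = 7.248 mm.
Required leg w = t_e / 0.707 = 10.25 mm → use 11 mm.

w = 11 mm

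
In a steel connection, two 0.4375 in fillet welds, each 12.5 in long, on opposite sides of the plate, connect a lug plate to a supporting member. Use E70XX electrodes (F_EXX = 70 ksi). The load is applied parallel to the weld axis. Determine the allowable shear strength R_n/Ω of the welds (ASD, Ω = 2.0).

R_n/Ω ≈ 162 kips

Effective throat t_e = 0.707 × 0.4375 = 0.3093 in.
Total length L = 25 in; A_we = 0.3093 × 25 = 7.733 in².
F_nw = 0.6 F_EXX = 0.6 × 70 = 42 ksi.
R_n = 42 × 7.733 = 324.8 kips; R_n/Ω = 324.8/2.0 = 162.4 kips.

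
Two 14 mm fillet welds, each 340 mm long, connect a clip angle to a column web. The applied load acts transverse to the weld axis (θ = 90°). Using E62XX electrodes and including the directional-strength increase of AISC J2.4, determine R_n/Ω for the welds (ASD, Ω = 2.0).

R_n/Ω ≈ 1880 kN

E62XX → F_EXX = 620 MPa.
t_e = 0.707 × 14 = 9.898 mm; A_we = 9.898 × 680 = 6731 mm².
Directional factor: 1.0 + 0.5 sin^1.5(90°) = 1.5.
F_nw = 0.6 × 620 × 1.5 = 558 MPa.
R_n/Ω = (558 × 6731) / 2.0 × 10⁻³ = 1878 kN.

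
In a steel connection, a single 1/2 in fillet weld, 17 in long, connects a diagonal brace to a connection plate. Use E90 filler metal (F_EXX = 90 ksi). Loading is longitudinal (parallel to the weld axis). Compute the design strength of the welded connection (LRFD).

Effective throat t_e = 0.707 × 0.5 = 0.3535 in.
Total length L = 17 in; A_we = 0.3535 × 17 = 6.01 in².
F_nw = 0.6 F_EXX = 0.6 × 90 = 54 ksi.
φR_n = 0.75 × 54 × 6.01 = 243.4 kips.

φR_n ≈ 243 kips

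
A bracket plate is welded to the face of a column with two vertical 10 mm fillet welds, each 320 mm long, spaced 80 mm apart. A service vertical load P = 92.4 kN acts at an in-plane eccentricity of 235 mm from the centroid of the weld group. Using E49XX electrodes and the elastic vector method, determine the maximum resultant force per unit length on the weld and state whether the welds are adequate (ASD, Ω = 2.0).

f_max ≈ 604 N/mm; adequate

E49XX → F_EXX = 490 MPa.
Total weld length L_w = 640 mm. Treat welds as unit-width lines.
Polar moment about centroid: J = 2[d³/12 + d(b/2)²] = 2[320³/12 + 320×40²] = 6485000 mm³.
Direct shear f_v = P/L_w = 92.4×10³ / 640 = 144.4 N/mm (vertical).
Torsion M = P·e = 92.4×10³ × 235 = 21714000 N·mm.
Critical point at (x, y) = (40, 160) from centroid. f_tx = M·y/J = 535.7 N/mm; f_ty = M·x/J = 133.9 N/mm.
Resultant f_max = √[f_tx² + (f_v + f_ty)²] = √[535.7² + (144.4 + 133.9)²] = 603.7 N/mm.
Capacity per unit length: r_n/Ω = (1/2.0) × 0.6 × 490 × (0.707 × 10) = 1039 N/mm.
603.7 ≤ 1039 → adequate.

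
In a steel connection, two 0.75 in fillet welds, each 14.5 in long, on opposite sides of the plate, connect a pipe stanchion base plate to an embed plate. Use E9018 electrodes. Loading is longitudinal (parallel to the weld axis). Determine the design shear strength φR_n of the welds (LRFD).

φR_n ≈ 623 kips

E90XX → F_EXX = 90 ksi.
Effective throat t_e = 0.707 × 0.75 = 0.5302 in.
Total length L = 29 in; A_we = 0.5302 × 29 = 15.38 in².
F_nw = 0.6 F_EXX = 0.6 × 90 = 54 ksi.
φR_n = 0.75 × 54 × 15.38 = 622.8 kips.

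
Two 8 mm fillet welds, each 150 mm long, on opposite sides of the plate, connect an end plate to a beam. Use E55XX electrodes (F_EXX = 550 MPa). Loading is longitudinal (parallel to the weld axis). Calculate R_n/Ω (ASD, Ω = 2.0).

R_n/Ω ≈ 280 kN

Effective throat t_e = 0.707 × 8 = 5.656 mm.
Total length L = 300 mm; A_we = 5.656 × 300 = 1697 mm².
F_nw = 0.6 F_EXX = 0.6 × 550 = 330 MPa.
R_n = 330 × 1697 × 10⁻³ = 559.9 kN; R_n/Ω = 559.9/2.0 = 280 kN.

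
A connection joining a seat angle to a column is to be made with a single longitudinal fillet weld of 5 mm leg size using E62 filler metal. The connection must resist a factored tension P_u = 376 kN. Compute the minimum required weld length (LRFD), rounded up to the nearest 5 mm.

E62XX → F_EXX = 620 MPa.
Throat t_e = 0.707 × 5 = 3.535 mm.
φr_n = 0.75 × 0.6 × 620 × 3.535 × 10⁻³ = 0.9863 kN/mm.
L_req = P_u / φr_n = 376 / 0.9863 = 381.2 mm total.
Round up → use L = 385 mm.

L = 385 mm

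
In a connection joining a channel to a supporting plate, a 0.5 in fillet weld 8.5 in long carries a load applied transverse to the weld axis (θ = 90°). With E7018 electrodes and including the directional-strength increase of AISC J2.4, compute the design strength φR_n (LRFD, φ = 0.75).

φR_n ≈ 142 kips

E70XX → F_EXX = 70 ksi.
t_e = 0.707 × 0.5 = 0.3535 in; A_we = 0.3535 × 8.5 = 3.005 in².
Directional factor: 1.0 + 0.5 sin^1.5(90°) = 1.5.
F_nw = 0.6 × 70 × 1.5 = 63 ksi.
φR_n = 0.75 × 63 × 3.005 = 142 kips.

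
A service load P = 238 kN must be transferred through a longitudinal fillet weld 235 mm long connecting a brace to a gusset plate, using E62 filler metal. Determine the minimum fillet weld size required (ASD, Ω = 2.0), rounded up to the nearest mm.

E62XX → F_EXX = 620 MPa.
Total weld length L = 235 mm.
Required throat t_e = P × Ω / (0.6 F_EXX × L) = 238 × 2.0 / (0.6 × 620 × 235 × 10⁻³) = 5.445 mm.
Required leg w = t_e / 0.707 = 7.702 mm → use 8 mm.

w = 8 mm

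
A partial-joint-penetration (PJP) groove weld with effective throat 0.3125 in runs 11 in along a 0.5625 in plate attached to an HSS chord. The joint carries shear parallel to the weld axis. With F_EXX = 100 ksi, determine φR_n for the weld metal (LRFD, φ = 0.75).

φR_n ≈ 155 kip

Effective throat (given) t_e = 0.3125 in.
A_we = 0.3125 × 11 = 3.438 in².
F_nw = 0.6 F_EXX = 60 ksi.
φR_n = 0.75 × 60 × 3.438 = 154.7 kip.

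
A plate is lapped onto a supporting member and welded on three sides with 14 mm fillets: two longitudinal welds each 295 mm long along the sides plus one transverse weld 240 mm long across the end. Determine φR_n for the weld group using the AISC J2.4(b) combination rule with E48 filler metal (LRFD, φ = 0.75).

E48XX → F_EXX = 480 MPa.
t_e = 0.707 × 14 = 9.898 mm.
R_nwl = 0.6 × 480 × 9.898 × 590 × 10⁻³ = 1682 kN (longitudinal, 2 welds).
R_nwt = 0.6 × 480 × 9.898 × 240 × 10⁻³ = 684.1 kN (transverse, base value).
(i) R_nwl + R_nwt = 2366 kN; (ii) 0.85 R_nwl + 1.5 R_nwt = 2456 kN.
R_n = max = 2456 kN [governs: (ii)]; φR_n = 1842 kN.

φR_n ≈ 1840 kN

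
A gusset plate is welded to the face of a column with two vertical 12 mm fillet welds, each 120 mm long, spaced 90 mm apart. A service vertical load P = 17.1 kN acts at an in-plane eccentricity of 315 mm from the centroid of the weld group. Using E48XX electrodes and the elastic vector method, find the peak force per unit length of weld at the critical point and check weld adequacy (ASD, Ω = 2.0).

E48XX → F_EXX = 480 MPa.
Total weld length L_w = 240 mm. Treat welds as unit-width lines.
Polar moment about centroid: J = 2[d³/12 + d(b/2)²] = 2[120³/12 + 120×45²] = 774000 mm³.
Direct shear f_v = P/L_w = 17.1×10³ / 240 = 71.25 N/mm (vertical).
Torsion M = P·e = 17.1×10³ × 315 = 5386500 N·mm.
Critical point at (x, y) = (45, 60) from centroid. f_tx = M·y/J = 417.6 N/mm; f_ty = M·x/J = 313.2 N/mm.
Resultant f_max = √[f_tx² + (f_v + f_ty)²] = √[417.6² + (71.25 + 313.2)²] = 567.6 N/mm.
Capacity per unit length: r_n/Ω = (1/2.0) × 0.6 × 480 × (0.707 × 12) = 1222 N/mm.
567.6 ≤ 1222 → adequate.

f_max ≈ 568 N/mm; adequate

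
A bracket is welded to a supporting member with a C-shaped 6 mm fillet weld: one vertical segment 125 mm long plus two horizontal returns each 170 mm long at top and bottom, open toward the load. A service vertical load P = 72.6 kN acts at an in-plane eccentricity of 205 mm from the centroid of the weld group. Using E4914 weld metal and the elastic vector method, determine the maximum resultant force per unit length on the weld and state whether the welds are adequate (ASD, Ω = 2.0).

E49XX → F_EXX = 490 MPa.
Total weld length L_w = 465 mm. Treat welds as unit-width lines.
Centroid: x̄ = 2×170×85 / 465 = 62.15 mm from the vertical weld.
Polar moment about centroid: J = I_x + I_y = [125³/12 + 2×170×62.5²] + [125×62.15² + 2(170³/12 + 170×22.85²)] = 2970000 mm³.
Direct shear f_v = P/L_w = 72.6×10³ / 465 = 156.1 N/mm (vertical).
Torsion M = P·e = 72.6×10³ × 205 = 14883000 N·mm.
Critical point at (x, y) = (107.8, 62.5) from centroid. f_tx = M·y/J = 313.2 N/mm; f_ty = M·x/J = 540.4 N/mm.
Resultant f_max = √[f_tx² + (f_v + f_ty)²] = √[313.2² + (156.1 + 540.4)²] = 763.7 N/mm.
Capacity per unit length: r_n/Ω = (1/2.0) × 0.6 × 490 × (0.707 × 6) = 623.6 N/mm.
763.7 > 623.6 → NOT adequate.

f_max ≈ 764 N/mm; NOT adequate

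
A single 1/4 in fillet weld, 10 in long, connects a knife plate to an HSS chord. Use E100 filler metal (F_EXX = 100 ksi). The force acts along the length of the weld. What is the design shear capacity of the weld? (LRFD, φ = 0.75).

Effective throat t_e = 0.707 × 0.25 = 0.1767 in.
Total length L = 10 in; A_we = 0.1767 × 10 = 1.767 in².
F_nw = 0.6 F_EXX = 0.6 × 100 = 60 ksi.
φR_n = 0.75 × 60 × 1.767 = 79.54 kip.

φR_n ≈ 79.5 kip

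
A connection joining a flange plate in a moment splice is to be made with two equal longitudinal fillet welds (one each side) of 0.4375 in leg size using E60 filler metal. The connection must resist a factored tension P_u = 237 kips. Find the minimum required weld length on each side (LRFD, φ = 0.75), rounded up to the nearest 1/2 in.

E60XX → F_EXX = 60 ksi.
Throat t_e = 0.707 × 0.4375 = 0.3093 in.
φr_n = 0.75 × 0.6 × 60 × 0.3093 = 8.351 kips/in.
L_req = P_u / φr_n = 237 / 8.351 = 28.38 in total.
Per side: 28.38 / 2 = 14.19 in.
Round up → use L = 14.5 in on each side.

L = 14.5 in on each side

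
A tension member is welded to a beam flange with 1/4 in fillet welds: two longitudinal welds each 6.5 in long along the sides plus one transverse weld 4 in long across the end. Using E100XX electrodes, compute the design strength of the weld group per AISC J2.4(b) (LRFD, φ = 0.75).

φR_n ≈ 136 kip

E100XX → F_EXX = 100 ksi.
t_e = 0.707 × 0.25 = 0.1767 in.
R_nwl = 0.6 × 100 × 0.1767 × 13 = 137.9 kip (longitudinal, 2 welds).
R_nwt = 0.6 × 100 × 0.1767 × 4 = 42.42 kip (transverse, base value).
(i) R_nwl + R_nwt = 180.3 kip; (ii) 0.85 R_nwl + 1.5 R_nwt = 180.8 kip.
R_n = max = 180.8 kip [governs: (ii)]; φR_n = 135.6 kip.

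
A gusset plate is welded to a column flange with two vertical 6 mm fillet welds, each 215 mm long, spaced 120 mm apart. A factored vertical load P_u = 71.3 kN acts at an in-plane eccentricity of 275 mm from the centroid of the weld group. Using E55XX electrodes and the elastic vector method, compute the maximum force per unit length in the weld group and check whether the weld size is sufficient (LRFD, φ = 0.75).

f_max ≈ 847 N/mm; adequate

E55XX → F_EXX = 550 MPa.
Total weld length L_w = 430 mm. Treat welds as unit-width lines.
Polar moment about centroid: J = 2[d³/12 + d(b/2)²] = 2[215³/12 + 215×60²] = 3204000 mm³.
Direct shear f_v = P/L_w = 71.3×10³ / 430 = 165.8 N/mm (vertical).
Torsion M = P·e = 71.3×10³ × 275 = 19608000 N·mm.
Critical point at (x, y) = (60, 107.5) from centroid. f_tx = M·y/J = 657.8 N/mm; f_ty = M·x/J = 367.1 N/mm.
Resultant f_max = √[f_tx² + (f_v + f_ty)²] = √[657.8² + (165.8 + 367.1)²] = 846.6 N/mm.
Capacity per unit length: φr_n = 0.75 × 0.6 × 550 × (0.707 × 6) = 1050 N/mm.
846.6 ≤ 1050 → adequate.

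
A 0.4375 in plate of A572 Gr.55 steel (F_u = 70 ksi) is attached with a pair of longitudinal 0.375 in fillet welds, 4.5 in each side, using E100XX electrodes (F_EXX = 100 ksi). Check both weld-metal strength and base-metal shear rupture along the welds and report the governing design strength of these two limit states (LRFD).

φR_n ≈ 107 kips (weld metal governs)

t_e = 0.707 × 0.375 = 0.2651 in; L = 9 in.
Weld metal: φR_n = 0.75 × 0.6 × 100 × 0.2651 × 9 = 107.4 kips.
Base metal (shear rupture): φR_n = 0.75 × 0.6 × 70 × 0.4375 × 9 = 124 kips.
Governing: weld metal.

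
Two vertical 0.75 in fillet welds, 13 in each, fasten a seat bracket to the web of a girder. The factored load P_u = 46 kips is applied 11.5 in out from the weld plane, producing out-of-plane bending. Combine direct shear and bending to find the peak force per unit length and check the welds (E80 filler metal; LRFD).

f_max ≈ 9.56 kip/in; adequate

E80XX → F_EXX = 80 ksi.
L_w = 2 × 13 = 26 in; section modulus (unit throat) S = 2 × L²/6 = 56.33 in².
Direct shear f_v = P/L_w = 46/26 = 1.769 kip/in.
Moment M = P × e = 46 × 11.5 = 529 kip·in; bending f_b = M/S = 9.391 kip/in.
f_max = √(f_v² + f_b²) = √(1.769² + 9.391²) = 9.556 kip/in.
φr_n = 0.75 × 0.6 × 80 × (0.707 × 0.75) = 19.09 kip/in → adequate.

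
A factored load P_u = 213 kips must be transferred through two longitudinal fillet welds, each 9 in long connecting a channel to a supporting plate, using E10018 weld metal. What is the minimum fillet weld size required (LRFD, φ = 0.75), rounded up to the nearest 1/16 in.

w = 3/8 in

E100XX → F_EXX = 100 ksi.
Total weld length L = 18 in.
Required throat t_e = P_u / (φ × 0.6 F_EXX × L) = 213 / (0.75 × 0.6 × 100 × 18) = 0.263 in.
Required leg w = t_e / 0.707 = 0.3719 in → use 3/8 in.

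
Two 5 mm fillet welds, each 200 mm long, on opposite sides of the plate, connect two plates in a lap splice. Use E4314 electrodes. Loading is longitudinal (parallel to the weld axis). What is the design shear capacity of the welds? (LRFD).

E43XX → F_EXX = 430 MPa.
Effective throat t_e = 0.707 × 5 = 3.535 mm.
Total length L = 400 mm; A_we = 3.535 × 400 = 1414 mm².
F_nw = 0.6 F_EXX = 0.6 × 430 = 258 MPa.
φR_n = 0.75 × 258 × 1414 × 10⁻³ = 273.6 kN.

φR_n ≈ 274 kN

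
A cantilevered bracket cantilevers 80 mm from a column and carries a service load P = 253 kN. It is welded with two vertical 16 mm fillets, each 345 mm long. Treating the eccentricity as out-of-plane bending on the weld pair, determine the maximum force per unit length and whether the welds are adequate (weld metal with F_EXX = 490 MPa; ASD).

f_max ≈ 628 N/mm; adequate

L_w = 2 × 345 = 690 mm; section modulus (unit throat) S = 2 × L²/6 = 39680 mm².
Direct shear f_v = P/L_w = 253×10³/690 = 366.7 N/mm.
Moment M = P × e = 253×10³ × 80 = 20240000 N·mm; bending f_b = M/S = 510.1 N/mm.
f_max = √(f_v² + f_b²) = √(366.7² + 510.1²) = 628.2 N/mm.
r_n/Ω = (1/2.0) × 0.6 × 490 × (0.707 × 16) = 1663 N/mm → adequate.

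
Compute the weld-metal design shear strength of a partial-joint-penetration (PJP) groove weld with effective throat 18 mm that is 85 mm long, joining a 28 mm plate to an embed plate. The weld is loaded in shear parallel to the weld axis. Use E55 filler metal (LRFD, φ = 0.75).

E55XX → F_EXX = 550 MPa.
Effective throat (given) t_e = 18 mm.
A_we = 18 × 85 = 1530 mm².
F_nw = 0.6 F_EXX = 330 MPa.
φR_n = 0.75 × 330 × 1530 × 10⁻³ = 378.7 kN.

φR_n ≈ 379 kN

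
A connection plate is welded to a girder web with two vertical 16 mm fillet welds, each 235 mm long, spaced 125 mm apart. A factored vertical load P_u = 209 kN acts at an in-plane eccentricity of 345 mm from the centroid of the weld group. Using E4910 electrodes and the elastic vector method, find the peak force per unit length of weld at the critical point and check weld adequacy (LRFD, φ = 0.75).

f_max ≈ 2640 N/mm; NOT adequate

E49XX → F_EXX = 490 MPa.
Total weld length L_w = 470 mm. Treat welds as unit-width lines.
Polar moment about centroid: J = 2[d³/12 + d(b/2)²] = 2[235³/12 + 235×62.5²] = 3999000 mm³.
Direct shear f_v = P/L_w = 209×10³ / 470 = 444.7 N/mm (vertical).
Torsion M = P·e = 209×10³ × 345 = 72105000 N·mm.
Critical point at (x, y) = (62.5, 117.5) from centroid. f_tx = M·y/J = 2119 N/mm; f_ty = M·x/J = 1127 N/mm.
Resultant f_max = √[f_tx² + (f_v + f_ty)²] = √[2119² + (444.7 + 1127)²] = 2638 N/mm.
Capacity per unit length: φr_n = 0.75 × 0.6 × 490 × (0.707 × 16) = 2494 N/mm.
2638 > 2494 → NOT adequate.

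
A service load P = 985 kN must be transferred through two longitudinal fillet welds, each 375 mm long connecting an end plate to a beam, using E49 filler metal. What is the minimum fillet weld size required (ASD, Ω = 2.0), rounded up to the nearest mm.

w = 13 mm

E49XX → F_EXX = 490 MPa.
Total weld length L = 750 mm.
Required throat t_e = P × Ω / (0.6 F_EXX × L) = 985 × 2.0 / (0.6 × 490 × 750 × 10⁻³) = 8.934 mm.
Required leg w = t_e / 0.707 = 12.64 mm → use 13 mm.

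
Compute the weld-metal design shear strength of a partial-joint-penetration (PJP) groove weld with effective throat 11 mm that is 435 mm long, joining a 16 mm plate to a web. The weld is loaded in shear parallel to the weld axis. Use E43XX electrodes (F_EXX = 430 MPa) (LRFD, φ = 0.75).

Effective throat (given) t_e = 11 mm.
A_we = 11 × 435 = 4785 mm².
F_nw = 0.6 F_EXX = 258 MPa.
φR_n = 0.75 × 258 × 4785 × 10⁻³ = 925.9 kN.

φR_n ≈ 926 kN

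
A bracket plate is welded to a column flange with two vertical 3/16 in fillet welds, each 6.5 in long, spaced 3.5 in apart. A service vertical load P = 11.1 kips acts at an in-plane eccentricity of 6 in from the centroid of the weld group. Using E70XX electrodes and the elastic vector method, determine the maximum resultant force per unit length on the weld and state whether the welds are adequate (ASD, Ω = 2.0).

f_max ≈ 3.36 kip/in; NOT adequate

E70XX → F_EXX = 70 ksi.
Total weld length L_w = 13 in. Treat welds as unit-width lines.
Polar moment about centroid: J = 2[d³/12 + d(b/2)²] = 2[6.5³/12 + 6.5×1.75²] = 85.58 in³.
Direct shear f_v = P/L_w = 11.1 / 13 = 0.8538 kip/in (vertical).
Torsion M = P·e = 11.1 × 6 = 66.6 kip·in.
Critical point at (x, y) = (1.75, 3.25) from centroid. f_tx = M·y/J = 2.529 kip/in; f_ty = M·x/J = 1.362 kip/in.
Resultant f_max = √[f_tx² + (f_v + f_ty)²] = √[2.529² + (0.8538 + 1.362)²] = 3.362 kip/in.
Capacity per unit length: r_n/Ω = (1/2.0) × 0.6 × 70 × (0.707 × 0.1875) = 2.784 kip/in.
3.362 > 2.784 → NOT adequate.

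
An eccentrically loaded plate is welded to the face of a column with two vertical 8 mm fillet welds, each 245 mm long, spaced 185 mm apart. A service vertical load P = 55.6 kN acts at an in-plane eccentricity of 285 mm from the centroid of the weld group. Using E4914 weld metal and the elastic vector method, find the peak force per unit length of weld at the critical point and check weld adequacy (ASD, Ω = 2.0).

E49XX → F_EXX = 490 MPa.
Total weld length L_w = 490 mm. Treat welds as unit-width lines.
Polar moment about centroid: J = 2[d³/12 + d(b/2)²] = 2[245³/12 + 245×92.5²] = 6644000 mm³.
Direct shear f_v = P/L_w = 55.6×10³ / 490 = 113.5 N/mm (vertical).
Torsion M = P·e = 55.6×10³ × 285 = 15846000 N·mm.
Critical point at (x, y) = (92.5, 122.5) from centroid. f_tx = M·y/J = 292.2 N/mm; f_ty = M·x/J = 220.6 N/mm.
Resultant f_max = √[f_tx² + (f_v + f_ty)²] = √[292.2² + (113.5 + 220.6)²] = 443.8 N/mm.
Capacity per unit length: r_n/Ω = (1/2.0) × 0.6 × 490 × (0.707 × 8) = 831.4 N/mm.
443.8 ≤ 831.4 → adequate.

f_max ≈ 444 N/mm; adequate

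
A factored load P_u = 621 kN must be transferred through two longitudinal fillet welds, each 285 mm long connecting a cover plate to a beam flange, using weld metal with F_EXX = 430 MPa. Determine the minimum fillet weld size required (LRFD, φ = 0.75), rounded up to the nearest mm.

w = 8 mm

Total weld length L = 570 mm.
Required throat t_e = P_u / (φ × 0.6 F_EXX × L) = 621 / (0.75 × 0.6 × 430 × 570 × 10⁻³) = 5.63 mm.
Required leg w = t_e / 0.707 = 7.964 mm → use 8 mm.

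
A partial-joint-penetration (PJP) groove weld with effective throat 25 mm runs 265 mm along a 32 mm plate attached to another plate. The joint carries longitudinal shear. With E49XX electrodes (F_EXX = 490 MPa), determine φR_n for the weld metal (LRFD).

Effective throat (given) t_e = 25 mm.
A_we = 25 × 265 = 6625 mm².
F_nw = 0.6 F_EXX = 294 MPa.
φR_n = 0.75 × 294 × 6625 × 10⁻³ = 1461 kN.

φR_n ≈ 1460 kN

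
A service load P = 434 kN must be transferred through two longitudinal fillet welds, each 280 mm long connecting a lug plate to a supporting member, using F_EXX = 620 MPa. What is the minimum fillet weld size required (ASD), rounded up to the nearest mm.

Total weld length L = 560 mm.
Required throat t_e = P × Ω / (0.6 F_EXX × L) = 434 × 2.0 / (0.6 × 620 × 560 × 10⁻³) = 4.167 mm.
Required leg w = t_e / 0.707 = 5.893 mm → use 6 mm.

w = 6 mm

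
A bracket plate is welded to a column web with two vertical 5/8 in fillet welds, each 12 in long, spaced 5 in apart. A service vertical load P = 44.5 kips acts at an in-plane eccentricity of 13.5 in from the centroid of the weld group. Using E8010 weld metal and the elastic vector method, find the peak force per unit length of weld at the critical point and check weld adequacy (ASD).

E80XX → F_EXX = 80 ksi.
Total weld length L_w = 24 in. Treat welds as unit-width lines.
Polar moment about centroid: J = 2[d³/12 + d(b/2)²] = 2[12³/12 + 12×2.5²] = 438 in³.
Direct shear f_v = P/L_w = 44.5 / 24 = 1.854 kip/in (vertical).
Torsion M = P·e = 44.5 × 13.5 = 600.75 kip·in.
Critical point at (x, y) = (2.5, 6) from centroid. f_tx = M·y/J = 8.229 kip/in; f_ty = M·x/J = 3.429 kip/in.
Resultant f_max = √[f_tx² + (f_v + f_ty)²] = √[8.229² + (1.854 + 3.429)²] = 9.779 kip/in.
Capacity per unit length: r_n/Ω = (1/2.0) × 0.6 × 80 × (0.707 × 0.625) = 10.6 kip/in.
9.779 ≤ 10.6 → adequate.

f_max ≈ 9.78 kip/in; adequate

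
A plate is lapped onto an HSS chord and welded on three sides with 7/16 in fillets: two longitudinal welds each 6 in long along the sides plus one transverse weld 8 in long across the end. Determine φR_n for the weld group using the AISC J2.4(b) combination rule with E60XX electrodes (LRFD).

φR_n ≈ 185 kips

E60XX → F_EXX = 60 ksi.
t_e = 0.707 × 0.4375 = 0.3093 in.
R_nwl = 0.6 × 60 × 0.3093 × 12 = 133.6 kips (longitudinal, 2 welds).
R_nwt = 0.6 × 60 × 0.3093 × 8 = 89.08 kips (transverse, base value).
(i) R_nwl + R_nwt = 222.7 kips; (ii) 0.85 R_nwl + 1.5 R_nwt = 247.2 kips.
R_n = max = 247.2 kips [governs: (ii)]; φR_n = 185.4 kips.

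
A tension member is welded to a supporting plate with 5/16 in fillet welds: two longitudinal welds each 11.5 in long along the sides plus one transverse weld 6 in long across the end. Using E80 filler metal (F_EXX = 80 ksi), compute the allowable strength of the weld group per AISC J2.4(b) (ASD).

t_e = 0.707 × 0.3125 = 0.2209 in.
R_nwl = 0.6 × 80 × 0.2209 × 23 = 243.9 kips (longitudinal, 2 welds).
R_nwt = 0.6 × 80 × 0.2209 × 6 = 63.63 kips (transverse, base value).
(i) R_nwl + R_nwt = 307.5 kips; (ii) 0.85 R_nwl + 1.5 R_nwt = 302.8 kips.
R_n = max = 307.5 kips [governs: (i)]; R_n/Ω = 153.8 kips.

R_n/Ω ≈ 154 kips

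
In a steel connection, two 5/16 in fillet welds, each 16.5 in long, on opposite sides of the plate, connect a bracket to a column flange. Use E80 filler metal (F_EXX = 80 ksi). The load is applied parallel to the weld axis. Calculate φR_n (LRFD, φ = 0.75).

φR_n ≈ 262 kip

Effective throat t_e = 0.707 × 0.3125 = 0.2209 in.
Total length L = 33 in; A_we = 0.2209 × 33 = 7.291 in².
F_nw = 0.6 F_EXX = 0.6 × 80 = 48 ksi.
φR_n = 0.75 × 48 × 7.291 = 262.5 kip.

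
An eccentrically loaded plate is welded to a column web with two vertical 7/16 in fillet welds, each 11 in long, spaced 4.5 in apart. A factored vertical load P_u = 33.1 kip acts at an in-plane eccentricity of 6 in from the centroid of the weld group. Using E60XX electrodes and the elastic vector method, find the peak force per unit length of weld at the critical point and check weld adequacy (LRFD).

f_max ≈ 4.34 kip/in; adequate

E60XX → F_EXX = 60 ksi.
Total weld length L_w = 22 in. Treat welds as unit-width lines.
Polar moment about centroid: J = 2[d³/12 + d(b/2)²] = 2[11³/12 + 11×2.25²] = 333.2 in³.
Direct shear f_v = P/L_w = 33.1 / 22 = 1.505 kip/in (vertical).
Torsion M = P·e = 33.1 × 6 = 198.6 kip·in.
Critical point at (x, y) = (2.25, 5.5) from centroid. f_tx = M·y/J = 3.278 kip/in; f_ty = M·x/J = 1.341 kip/in.
Resultant f_max = √[f_tx² + (f_v + f_ty)²] = √[3.278² + (1.505 + 1.341)²] = 4.341 kip/in.
Capacity per unit length: φr_n = 0.75 × 0.6 × 60 × (0.707 × 0.4375) = 8.351 kip/in.
4.341 ≤ 8.351 → adequate.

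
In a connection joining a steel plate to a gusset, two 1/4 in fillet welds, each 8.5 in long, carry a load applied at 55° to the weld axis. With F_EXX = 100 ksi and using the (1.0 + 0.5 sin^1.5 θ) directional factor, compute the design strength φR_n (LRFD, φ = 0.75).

t_e = 0.707 × 0.25 = 0.1767 in; A_we = 0.1767 × 17 = 3.005 in².
Directional factor: 1.0 + 0.5 sin^1.5(55°) = 1.371.
F_nw = 0.6 × 100 × 1.371 = 82.24 ksi.
φR_n = 0.75 × 82.24 × 3.005 = 185.3 kip.

φR_n ≈ 185 kip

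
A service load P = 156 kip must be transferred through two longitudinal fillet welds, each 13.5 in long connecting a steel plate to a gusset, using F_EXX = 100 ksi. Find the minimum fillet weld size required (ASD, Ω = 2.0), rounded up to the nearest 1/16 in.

w = 5/16 in

Total weld length L = 27 in.
Required throat t_e = P × Ω / (0.6 F_EXX × L) = 156 × 2.0 / (0.6 × 100 × 27) = 0.1926 in.
Required leg w = t_e / 0.707 = 0.2724 in → use 5/16 in.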